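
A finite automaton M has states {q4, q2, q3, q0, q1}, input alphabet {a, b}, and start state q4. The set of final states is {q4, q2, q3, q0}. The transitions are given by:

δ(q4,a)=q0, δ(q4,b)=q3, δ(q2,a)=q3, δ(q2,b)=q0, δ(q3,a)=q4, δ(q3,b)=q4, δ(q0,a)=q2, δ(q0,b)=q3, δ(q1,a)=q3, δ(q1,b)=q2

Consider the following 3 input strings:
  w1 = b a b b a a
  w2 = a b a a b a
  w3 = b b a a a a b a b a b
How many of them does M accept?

3

w1: q4 → q3 → q4 → q3 → q4 → q0 → q2  → end q2, accepted
w2: q4 → q0 → q3 → q4 → q0 → q3 → q4  → end q4, accepted
w3: q4 → q3 → q4 → q0 → q2 → q3 → q4 → q3 → q4 → q3 → q4 → q3  → end q3, accepted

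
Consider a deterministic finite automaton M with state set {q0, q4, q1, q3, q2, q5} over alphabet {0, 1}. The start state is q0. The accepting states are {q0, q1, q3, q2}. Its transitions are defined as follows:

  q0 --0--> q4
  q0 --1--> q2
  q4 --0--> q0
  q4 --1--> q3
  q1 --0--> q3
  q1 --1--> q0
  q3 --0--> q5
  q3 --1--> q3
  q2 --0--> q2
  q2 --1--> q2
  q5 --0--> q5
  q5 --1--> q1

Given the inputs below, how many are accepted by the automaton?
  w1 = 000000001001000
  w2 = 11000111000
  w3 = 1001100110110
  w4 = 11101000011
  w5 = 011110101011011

5

w1: Trace: q0 -0-> q4 -0-> q0 -0-> q4 -0-> q0 -0-> q4 -0-> q0 -0-> q4 -0-> q0 -1-> q2 -0-> q2 -0-> q2 -1-> q2 -0-> q2 -0-> q2 -0-> q2  → end q2, accepted
w2: Trace: q0 -1-> q2 -1-> q2 -0-> q2 -0-> q2 -0-> q2 -1-> q2 -1-> q2 -1-> q2 -0-> q2 -0-> q2 -0-> q2  → end q2, accepted
w3: Trace: q0 -1-> q2 -0-> q2 -0-> q2 -1-> q2 -1-> q2 -0-> q2 -0-> q2 -1-> q2 -1-> q2 -0-> q2 -1-> q2 -1-> q2 -0-> q2  → end q2, accepted
w4: Trace: q0 -1-> q2 -1-> q2 -1-> q2 -0-> q2 -1-> q2 -0-> q2 -0-> q2 -0-> q2 -0-> q2 -1-> q2 -1-> q2  → end q2, accepted
w5: Trace: q0 -0-> q4 -1-> q3 -1-> q3 -1-> q3 -1-> q3 -0-> q5 -1-> q1 -0-> q3 -1-> q3 -0-> q5 -1-> q1 -1-> q0 -0-> q4 -1-> q3 -1-> q3  → end q3, accepted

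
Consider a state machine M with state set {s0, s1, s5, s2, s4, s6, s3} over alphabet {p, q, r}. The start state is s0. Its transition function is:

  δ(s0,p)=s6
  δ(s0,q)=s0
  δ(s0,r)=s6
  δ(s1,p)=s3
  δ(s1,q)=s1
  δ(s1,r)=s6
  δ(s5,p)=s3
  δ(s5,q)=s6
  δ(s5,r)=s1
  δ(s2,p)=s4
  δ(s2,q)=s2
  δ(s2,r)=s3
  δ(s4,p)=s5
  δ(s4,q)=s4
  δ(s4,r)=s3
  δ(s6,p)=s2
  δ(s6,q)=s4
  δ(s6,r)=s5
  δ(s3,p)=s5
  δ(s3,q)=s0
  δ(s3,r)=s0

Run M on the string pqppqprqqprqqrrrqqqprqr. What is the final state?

s6

start at s0
read 'p': s0 → s6
read 'q': s6 → s4
read 'p': s4 → s5
read 'p': s5 → s3
read 'q': s3 → s0
read 'p': s0 → s6
read 'r': s6 → s5
read 'q': s5 → s6
read 'q': s6 → s4
read 'p': s4 → s5
read 'r': s5 → s1
read 'q': s1 → s1
read 'q': s1 → s1
read 'r': s1 → s6
read 'r': s6 → s5
read 'r': s5 → s1
read 'q': s1 → s1
read 'q': s1 → s1
read 'q': s1 → s1
read 'p': s1 → s3
read 'r': s3 → s0
read 'q': s0 → s0
read 'r': s0 → s6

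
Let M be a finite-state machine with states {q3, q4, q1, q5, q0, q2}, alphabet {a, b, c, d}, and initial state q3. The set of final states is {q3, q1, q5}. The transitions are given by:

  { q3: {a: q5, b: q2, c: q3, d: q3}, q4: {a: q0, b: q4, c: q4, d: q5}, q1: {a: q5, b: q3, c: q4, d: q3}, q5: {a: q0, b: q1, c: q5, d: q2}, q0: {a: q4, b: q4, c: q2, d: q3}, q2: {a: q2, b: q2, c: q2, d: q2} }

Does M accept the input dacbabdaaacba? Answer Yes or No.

q3 → q3 → q5 → q5 → q1 → q5 → q1 → q3 → q5 → q0 → q4 → q4 → q4 → q0
End state q0 is not accepting.

No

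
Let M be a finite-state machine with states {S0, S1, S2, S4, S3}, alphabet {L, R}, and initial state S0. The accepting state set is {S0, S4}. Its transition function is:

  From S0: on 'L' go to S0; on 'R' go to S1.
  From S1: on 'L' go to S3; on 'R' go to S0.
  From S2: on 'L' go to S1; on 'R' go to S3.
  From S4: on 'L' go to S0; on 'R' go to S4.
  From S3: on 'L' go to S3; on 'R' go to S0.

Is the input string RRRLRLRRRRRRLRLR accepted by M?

start at S0
read 'R': S0 → S1
read 'R': S1 → S0
read 'R': S0 → S1
read 'L': S1 → S3
read 'R': S3 → S0
read 'L': S0 → S0
read 'R': S0 → S1
read 'R': S1 → S0
read 'R': S0 → S1
read 'R': S1 → S0
read 'R': S0 → S1
read 'R': S1 → S0
read 'L': S0 → S0
read 'R': S0 → S1
read 'L': S1 → S3
read 'R': S3 → S0
End state S0 is accepting.

Yes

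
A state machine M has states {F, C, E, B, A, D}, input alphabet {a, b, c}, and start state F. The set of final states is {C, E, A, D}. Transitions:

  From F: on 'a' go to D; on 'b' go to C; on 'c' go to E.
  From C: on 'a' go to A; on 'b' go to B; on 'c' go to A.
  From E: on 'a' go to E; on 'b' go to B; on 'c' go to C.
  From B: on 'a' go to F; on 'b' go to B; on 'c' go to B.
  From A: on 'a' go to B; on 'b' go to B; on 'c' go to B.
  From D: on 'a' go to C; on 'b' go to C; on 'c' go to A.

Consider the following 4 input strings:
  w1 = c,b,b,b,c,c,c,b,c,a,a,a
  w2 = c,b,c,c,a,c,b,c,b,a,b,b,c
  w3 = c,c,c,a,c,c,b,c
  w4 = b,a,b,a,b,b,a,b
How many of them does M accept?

2

w1: F → E → B → B → B → B → B → B → B → B → F → D → C  → end C, accepted
w2: F → E → B → B → B → F → E → B → B → B → F → C → B → B  → end B, rejected
w3: F → E → C → A → B → B → B → B → B  → end B, rejected
w4: F → C → A → B → F → C → B → F → C  → end C, accepted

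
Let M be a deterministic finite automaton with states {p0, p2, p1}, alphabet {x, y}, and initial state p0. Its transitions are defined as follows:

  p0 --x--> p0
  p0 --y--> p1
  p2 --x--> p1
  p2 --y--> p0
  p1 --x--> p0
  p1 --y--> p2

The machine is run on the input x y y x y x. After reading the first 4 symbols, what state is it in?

p0 → p0 → p1 → p2 → p1
After 4 symbols: p1.

p1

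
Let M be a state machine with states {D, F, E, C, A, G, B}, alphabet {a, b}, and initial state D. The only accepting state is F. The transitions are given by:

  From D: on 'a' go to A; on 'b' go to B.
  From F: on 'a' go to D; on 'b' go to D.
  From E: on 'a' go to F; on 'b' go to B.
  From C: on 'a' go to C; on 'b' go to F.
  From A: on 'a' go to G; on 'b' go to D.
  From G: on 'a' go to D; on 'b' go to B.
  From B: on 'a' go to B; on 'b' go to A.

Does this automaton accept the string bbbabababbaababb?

start at D
read 'b': D → B
read 'b': B → A
read 'b': A → D
read 'a': D → A
read 'b': A → D
read 'a': D → A
read 'b': A → D
read 'a': D → A
read 'b': A → D
read 'b': D → B
read 'a': B → B
read 'a': B → B
read 'b': B → A
read 'a': A → G
read 'b': G → B
read 'b': B → A
End state A is not accepting.

No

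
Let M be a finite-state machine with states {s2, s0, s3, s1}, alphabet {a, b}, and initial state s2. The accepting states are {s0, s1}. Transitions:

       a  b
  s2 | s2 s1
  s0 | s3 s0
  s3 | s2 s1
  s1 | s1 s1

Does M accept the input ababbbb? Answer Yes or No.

Trace: s2 -a-> s2 -b-> s1 -a-> s1 -b-> s1 -b-> s1 -b-> s1 -b-> s1
End state s1 is accepting.

Yes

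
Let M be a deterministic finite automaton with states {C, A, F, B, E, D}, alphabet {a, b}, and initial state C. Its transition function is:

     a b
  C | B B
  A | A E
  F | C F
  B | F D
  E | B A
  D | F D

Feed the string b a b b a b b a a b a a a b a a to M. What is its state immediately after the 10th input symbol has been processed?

C → B → F → F → F → C → B → D → F → C → B
After 10 symbols: B.

B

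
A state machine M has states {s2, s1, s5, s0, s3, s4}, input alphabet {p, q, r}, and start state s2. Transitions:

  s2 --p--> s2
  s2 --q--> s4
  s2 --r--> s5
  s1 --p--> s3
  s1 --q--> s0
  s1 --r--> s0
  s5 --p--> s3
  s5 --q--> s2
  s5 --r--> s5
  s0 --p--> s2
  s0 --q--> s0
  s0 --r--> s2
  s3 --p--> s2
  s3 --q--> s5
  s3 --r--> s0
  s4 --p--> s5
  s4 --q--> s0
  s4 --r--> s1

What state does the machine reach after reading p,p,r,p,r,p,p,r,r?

s2 → s2 → s2 → s5 → s3 → s0 → s2 → s2 → s5 → s5

s5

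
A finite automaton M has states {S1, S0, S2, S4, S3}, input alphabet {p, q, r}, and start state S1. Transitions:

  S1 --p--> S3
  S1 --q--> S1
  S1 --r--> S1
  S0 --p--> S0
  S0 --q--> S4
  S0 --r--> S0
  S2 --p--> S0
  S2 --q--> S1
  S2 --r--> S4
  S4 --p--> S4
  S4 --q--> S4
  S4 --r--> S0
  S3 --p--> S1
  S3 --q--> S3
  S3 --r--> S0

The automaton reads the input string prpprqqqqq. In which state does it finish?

S4

start at S1
read 'p': S1 → S3
read 'r': S3 → S0
read 'p': S0 → S0
read 'p': S0 → S0
read 'r': S0 → S0
read 'q': S0 → S4
read 'q': S4 → S4
read 'q': S4 → S4
read 'q': S4 → S4
read 'q': S4 → S4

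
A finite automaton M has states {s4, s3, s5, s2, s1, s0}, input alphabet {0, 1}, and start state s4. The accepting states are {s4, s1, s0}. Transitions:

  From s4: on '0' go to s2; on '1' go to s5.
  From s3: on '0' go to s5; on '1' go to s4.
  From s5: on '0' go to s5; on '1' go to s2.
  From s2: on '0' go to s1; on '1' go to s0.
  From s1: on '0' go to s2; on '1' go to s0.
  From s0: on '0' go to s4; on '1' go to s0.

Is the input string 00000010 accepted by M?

Yes

Trace: s4 -0-> s2 -0-> s1 -0-> s2 -0-> s1 -0-> s2 -0-> s1 -1-> s0 -0-> s4
End state s4 is accepting.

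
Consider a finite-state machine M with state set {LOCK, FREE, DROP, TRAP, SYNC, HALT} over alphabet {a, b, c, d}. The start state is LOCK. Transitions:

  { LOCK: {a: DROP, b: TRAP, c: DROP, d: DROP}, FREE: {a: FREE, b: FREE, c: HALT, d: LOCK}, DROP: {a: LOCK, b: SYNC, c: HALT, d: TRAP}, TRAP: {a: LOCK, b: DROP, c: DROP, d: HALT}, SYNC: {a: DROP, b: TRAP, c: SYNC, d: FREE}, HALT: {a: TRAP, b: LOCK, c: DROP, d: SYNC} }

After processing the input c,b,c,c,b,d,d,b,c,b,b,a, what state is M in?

Trace: LOCK -c-> DROP -b-> SYNC -c-> SYNC -c-> SYNC -b-> TRAP -d-> HALT -d-> SYNC -b-> TRAP -c-> DROP -b-> SYNC -b-> TRAP -a-> LOCK

LOCK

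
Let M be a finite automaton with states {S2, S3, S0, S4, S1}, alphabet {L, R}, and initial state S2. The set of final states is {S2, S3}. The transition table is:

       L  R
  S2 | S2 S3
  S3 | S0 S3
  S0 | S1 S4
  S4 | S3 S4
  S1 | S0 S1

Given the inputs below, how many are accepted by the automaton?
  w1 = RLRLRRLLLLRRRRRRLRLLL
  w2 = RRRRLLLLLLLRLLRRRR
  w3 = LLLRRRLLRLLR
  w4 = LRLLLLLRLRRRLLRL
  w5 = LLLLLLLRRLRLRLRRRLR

w1: Trace: S2 -R-> S3 -L-> S0 -R-> S4 -L-> S3 -R-> S3 -R-> S3 -L-> S0 -L-> S1 -L-> S0 -L-> S1 -R-> S1 -R-> S1 -R-> S1 -R-> S1 -R-> S1 -R-> S1 -L-> S0 -R-> S4 -L-> S3 -L-> S0 -L-> S1  → end S1, rejected
w2: Trace: S2 -R-> S3 -R-> S3 -R-> S3 -R-> S3 -L-> S0 -L-> S1 -L-> S0 -L-> S1 -L-> S0 -L-> S1 -L-> S0 -R-> S4 -L-> S3 -L-> S0 -R-> S4 -R-> S4 -R-> S4 -R-> S4  → end S4, rejected
w3: Trace: S2 -L-> S2 -L-> S2 -L-> S2 -R-> S3 -R-> S3 -R-> S3 -L-> S0 -L-> S1 -R-> S1 -L-> S0 -L-> S1 -R-> S1  → end S1, rejected
w4: Trace: S2 -L-> S2 -R-> S3 -L-> S0 -L-> S1 -L-> S0 -L-> S1 -L-> S0 -R-> S4 -L-> S3 -R-> S3 -R-> S3 -R-> S3 -L-> S0 -L-> S1 -R-> S1 -L-> S0  → end S0, rejected
w5: Trace: S2 -L-> S2 -L-> S2 -L-> S2 -L-> S2 -L-> S2 -L-> S2 -L-> S2 -R-> S3 -R-> S3 -L-> S0 -R-> S4 -L-> S3 -R-> S3 -L-> S0 -R-> S4 -R-> S4 -R-> S4 -L-> S3 -R-> S3  → end S3, accepted

1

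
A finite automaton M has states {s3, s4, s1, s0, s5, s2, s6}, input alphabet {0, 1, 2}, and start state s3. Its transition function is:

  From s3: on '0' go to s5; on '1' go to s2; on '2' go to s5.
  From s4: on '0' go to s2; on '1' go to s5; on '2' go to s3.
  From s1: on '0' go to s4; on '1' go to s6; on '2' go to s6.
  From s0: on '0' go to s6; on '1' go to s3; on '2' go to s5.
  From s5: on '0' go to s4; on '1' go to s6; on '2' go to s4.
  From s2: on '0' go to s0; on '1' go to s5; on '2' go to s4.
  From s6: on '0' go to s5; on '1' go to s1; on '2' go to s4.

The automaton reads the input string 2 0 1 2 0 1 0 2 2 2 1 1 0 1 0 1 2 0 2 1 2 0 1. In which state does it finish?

s5

start at s3
read '2': s3 → s5
read '0': s5 → s4
read '1': s4 → s5
read '2': s5 → s4
read '0': s4 → s2
read '1': s2 → s5
read '0': s5 → s4
read '2': s4 → s3
read '2': s3 → s5
read '2': s5 → s4
read '1': s4 → s5
read '1': s5 → s6
read '0': s6 → s5
read '1': s5 → s6
read '0': s6 → s5
read '1': s5 → s6
read '2': s6 → s4
read '0': s4 → s2
read '2': s2 → s4
read '1': s4 → s5
read '2': s5 → s4
read '0': s4 → s2
read '1': s2 → s5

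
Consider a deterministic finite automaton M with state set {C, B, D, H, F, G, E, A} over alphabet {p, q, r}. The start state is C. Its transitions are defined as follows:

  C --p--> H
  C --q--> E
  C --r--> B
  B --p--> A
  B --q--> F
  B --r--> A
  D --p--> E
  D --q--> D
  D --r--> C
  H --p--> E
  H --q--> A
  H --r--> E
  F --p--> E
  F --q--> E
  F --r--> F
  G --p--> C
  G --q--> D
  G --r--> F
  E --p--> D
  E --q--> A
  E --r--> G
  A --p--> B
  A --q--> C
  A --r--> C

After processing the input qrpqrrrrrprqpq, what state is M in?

A

Trace: C -q-> E -r-> G -p-> C -q-> E -r-> G -r-> F -r-> F -r-> F -r-> F -p-> E -r-> G -q-> D -p-> E -q-> A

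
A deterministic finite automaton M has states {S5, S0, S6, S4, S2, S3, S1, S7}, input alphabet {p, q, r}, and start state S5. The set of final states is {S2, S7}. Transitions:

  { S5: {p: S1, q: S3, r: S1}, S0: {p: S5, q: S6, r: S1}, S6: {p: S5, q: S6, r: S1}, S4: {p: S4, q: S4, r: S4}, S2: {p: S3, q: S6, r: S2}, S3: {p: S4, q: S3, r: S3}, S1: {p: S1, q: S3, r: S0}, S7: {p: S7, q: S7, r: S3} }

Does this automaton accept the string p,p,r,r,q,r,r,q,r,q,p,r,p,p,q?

Trace: S5 -p-> S1 -p-> S1 -r-> S0 -r-> S1 -q-> S3 -r-> S3 -r-> S3 -q-> S3 -r-> S3 -q-> S3 -p-> S4 -r-> S4 -p-> S4 -p-> S4 -q-> S4
End state S4 is not accepting.

No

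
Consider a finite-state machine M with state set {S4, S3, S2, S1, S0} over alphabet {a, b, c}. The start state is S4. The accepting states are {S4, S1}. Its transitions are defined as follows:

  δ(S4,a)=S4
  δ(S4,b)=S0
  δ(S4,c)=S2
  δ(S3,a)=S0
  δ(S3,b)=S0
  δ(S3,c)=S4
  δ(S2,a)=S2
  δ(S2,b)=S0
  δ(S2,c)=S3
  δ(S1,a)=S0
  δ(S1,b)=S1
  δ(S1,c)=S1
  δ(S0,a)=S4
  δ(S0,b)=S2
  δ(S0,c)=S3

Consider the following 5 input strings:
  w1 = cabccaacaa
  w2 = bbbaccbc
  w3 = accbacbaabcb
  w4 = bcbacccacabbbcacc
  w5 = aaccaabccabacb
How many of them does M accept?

w1: Trace: S4 -c-> S2 -a-> S2 -b-> S0 -c-> S3 -c-> S4 -a-> S4 -a-> S4 -c-> S2 -a-> S2 -a-> S2  → end S2, rejected
w2: Trace: S4 -b-> S0 -b-> S2 -b-> S0 -a-> S4 -c-> S2 -c-> S3 -b-> S0 -c-> S3  → end S3, rejected
w3: Trace: S4 -a-> S4 -c-> S2 -c-> S3 -b-> S0 -a-> S4 -c-> S2 -b-> S0 -a-> S4 -a-> S4 -b-> S0 -c-> S3 -b-> S0  → end S0, rejected
w4: Trace: S4 -b-> S0 -c-> S3 -b-> S0 -a-> S4 -c-> S2 -c-> S3 -c-> S4 -a-> S4 -c-> S2 -a-> S2 -b-> S0 -b-> S2 -b-> S0 -c-> S3 -a-> S0 -c-> S3 -c-> S4  → end S4, accepted
w5: Trace: S4 -a-> S4 -a-> S4 -c-> S2 -c-> S3 -a-> S0 -a-> S4 -b-> S0 -c-> S3 -c-> S4 -a-> S4 -b-> S0 -a-> S4 -c-> S2 -b-> S0  → end S0, rejected

1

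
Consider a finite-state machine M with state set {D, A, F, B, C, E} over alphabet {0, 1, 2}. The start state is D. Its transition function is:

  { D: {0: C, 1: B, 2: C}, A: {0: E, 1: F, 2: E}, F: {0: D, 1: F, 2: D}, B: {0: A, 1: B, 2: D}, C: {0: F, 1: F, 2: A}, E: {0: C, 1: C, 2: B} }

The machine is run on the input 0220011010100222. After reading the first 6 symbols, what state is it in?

Trace: D -0-> C -2-> A -2-> E -0-> C -0-> F -1-> F
After 6 symbols: F.

F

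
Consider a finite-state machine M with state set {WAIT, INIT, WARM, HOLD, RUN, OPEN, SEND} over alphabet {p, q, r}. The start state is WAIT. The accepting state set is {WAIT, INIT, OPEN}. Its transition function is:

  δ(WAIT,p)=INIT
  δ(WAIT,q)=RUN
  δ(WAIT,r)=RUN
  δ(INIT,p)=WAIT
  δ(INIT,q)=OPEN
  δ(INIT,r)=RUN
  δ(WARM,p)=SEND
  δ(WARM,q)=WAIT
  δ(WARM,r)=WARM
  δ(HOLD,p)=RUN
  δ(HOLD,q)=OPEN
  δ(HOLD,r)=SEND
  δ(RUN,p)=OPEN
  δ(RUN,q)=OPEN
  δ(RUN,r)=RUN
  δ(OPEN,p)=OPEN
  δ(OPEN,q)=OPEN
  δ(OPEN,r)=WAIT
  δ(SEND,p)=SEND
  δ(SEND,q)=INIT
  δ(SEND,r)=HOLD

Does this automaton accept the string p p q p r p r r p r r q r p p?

WAIT → INIT → WAIT → RUN → OPEN → WAIT → INIT → RUN → RUN → OPEN → WAIT → RUN → OPEN → WAIT → INIT → WAIT
End state WAIT is accepting.

Yes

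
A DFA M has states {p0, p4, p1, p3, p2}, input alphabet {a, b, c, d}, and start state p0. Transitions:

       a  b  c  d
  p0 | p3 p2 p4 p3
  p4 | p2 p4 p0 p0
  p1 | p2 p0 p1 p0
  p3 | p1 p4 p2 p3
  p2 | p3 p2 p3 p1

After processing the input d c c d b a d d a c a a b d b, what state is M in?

p4

start at p0
read 'd': p0 → p3
read 'c': p3 → p2
read 'c': p2 → p3
read 'd': p3 → p3
read 'b': p3 → p4
read 'a': p4 → p2
read 'd': p2 → p1
read 'd': p1 → p0
read 'a': p0 → p3
read 'c': p3 → p2
read 'a': p2 → p3
read 'a': p3 → p1
read 'b': p1 → p0
read 'd': p0 → p3
read 'b': p3 → p4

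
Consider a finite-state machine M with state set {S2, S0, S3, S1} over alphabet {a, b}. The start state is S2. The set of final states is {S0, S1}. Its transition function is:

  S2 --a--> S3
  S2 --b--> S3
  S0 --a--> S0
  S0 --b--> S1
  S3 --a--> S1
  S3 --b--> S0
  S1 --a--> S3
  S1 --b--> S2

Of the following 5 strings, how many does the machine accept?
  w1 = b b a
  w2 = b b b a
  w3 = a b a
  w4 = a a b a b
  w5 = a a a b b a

w1: Trace: S2 -b-> S3 -b-> S0 -a-> S0  → end S0, accepted
w2: Trace: S2 -b-> S3 -b-> S0 -b-> S1 -a-> S3  → end S3, rejected
w3: Trace: S2 -a-> S3 -b-> S0 -a-> S0  → end S0, accepted
w4: Trace: S2 -a-> S3 -a-> S1 -b-> S2 -a-> S3 -b-> S0  → end S0, accepted
w5: Trace: S2 -a-> S3 -a-> S1 -a-> S3 -b-> S0 -b-> S1 -a-> S3  → end S3, rejected

3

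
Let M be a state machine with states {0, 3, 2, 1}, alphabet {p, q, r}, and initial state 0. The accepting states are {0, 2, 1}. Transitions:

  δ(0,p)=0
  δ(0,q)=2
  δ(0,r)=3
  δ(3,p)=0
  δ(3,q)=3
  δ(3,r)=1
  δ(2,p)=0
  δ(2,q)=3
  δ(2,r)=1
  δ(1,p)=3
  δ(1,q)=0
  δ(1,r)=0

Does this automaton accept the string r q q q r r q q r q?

Yes

start at 0
read 'r': 0 → 3
read 'q': 3 → 3
read 'q': 3 → 3
read 'q': 3 → 3
read 'r': 3 → 1
read 'r': 1 → 0
read 'q': 0 → 2
read 'q': 2 → 3
read 'r': 3 → 1
read 'q': 1 → 0
End state 0 is accepting.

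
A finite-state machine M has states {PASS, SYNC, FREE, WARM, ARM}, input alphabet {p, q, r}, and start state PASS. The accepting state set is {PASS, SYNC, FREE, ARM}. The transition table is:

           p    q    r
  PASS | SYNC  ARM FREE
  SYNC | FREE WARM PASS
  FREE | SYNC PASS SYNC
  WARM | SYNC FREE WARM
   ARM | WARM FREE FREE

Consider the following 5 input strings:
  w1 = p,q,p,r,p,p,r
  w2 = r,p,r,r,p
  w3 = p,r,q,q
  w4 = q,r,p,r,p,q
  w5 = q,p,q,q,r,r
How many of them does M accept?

w1: PASS → SYNC → WARM → SYNC → PASS → SYNC → FREE → SYNC  → end SYNC, accepted
w2: PASS → FREE → SYNC → PASS → FREE → SYNC  → end SYNC, accepted
w3: PASS → SYNC → PASS → ARM → FREE  → end FREE, accepted
w4: PASS → ARM → FREE → SYNC → PASS → SYNC → WARM  → end WARM, rejected
w5: PASS → ARM → WARM → FREE → PASS → FREE → SYNC  → end SYNC, accepted

4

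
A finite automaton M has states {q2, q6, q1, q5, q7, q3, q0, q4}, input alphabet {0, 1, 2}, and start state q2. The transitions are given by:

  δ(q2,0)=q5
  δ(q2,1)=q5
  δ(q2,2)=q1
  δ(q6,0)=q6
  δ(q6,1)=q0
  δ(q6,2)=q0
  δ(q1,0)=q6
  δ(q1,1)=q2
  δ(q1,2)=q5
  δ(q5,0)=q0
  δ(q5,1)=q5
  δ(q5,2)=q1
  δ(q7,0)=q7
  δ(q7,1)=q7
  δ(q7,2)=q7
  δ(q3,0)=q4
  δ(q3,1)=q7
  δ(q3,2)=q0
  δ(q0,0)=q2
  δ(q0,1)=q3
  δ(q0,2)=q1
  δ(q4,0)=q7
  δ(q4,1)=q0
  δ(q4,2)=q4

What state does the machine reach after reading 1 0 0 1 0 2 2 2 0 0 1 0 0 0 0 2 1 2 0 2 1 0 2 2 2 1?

start at q2
read '1': q2 → q5
read '0': q5 → q0
read '0': q0 → q2
read '1': q2 → q5
read '0': q5 → q0
read '2': q0 → q1
read '2': q1 → q5
read '2': q5 → q1
read '0': q1 → q6
read '0': q6 → q6
read '1': q6 → q0
read '0': q0 → q2
read '0': q2 → q5
read '0': q5 → q0
read '0': q0 → q2
read '2': q2 → q1
read '1': q1 → q2
read '2': q2 → q1
read '0': q1 → q6
read '2': q6 → q0
read '1': q0 → q3
read '0': q3 → q4
read '2': q4 → q4
read '2': q4 → q4
read '2': q4 → q4
read '1': q4 → q0

q0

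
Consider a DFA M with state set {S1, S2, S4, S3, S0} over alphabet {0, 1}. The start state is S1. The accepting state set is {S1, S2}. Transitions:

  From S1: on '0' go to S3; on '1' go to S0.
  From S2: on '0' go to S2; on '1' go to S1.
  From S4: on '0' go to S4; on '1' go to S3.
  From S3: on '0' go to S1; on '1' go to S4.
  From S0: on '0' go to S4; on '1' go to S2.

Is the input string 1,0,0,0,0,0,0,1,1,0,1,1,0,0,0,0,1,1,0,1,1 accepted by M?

start at S1
read '1': S1 → S0
read '0': S0 → S4
read '0': S4 → S4
read '0': S4 → S4
read '0': S4 → S4
read '0': S4 → S4
read '0': S4 → S4
read '1': S4 → S3
read '1': S3 → S4
read '0': S4 → S4
read '1': S4 → S3
read '1': S3 → S4
read '0': S4 → S4
read '0': S4 → S4
read '0': S4 → S4
read '0': S4 → S4
read '1': S4 → S3
read '1': S3 → S4
read '0': S4 → S4
read '1': S4 → S3
read '1': S3 → S4
End state S4 is not accepting.

No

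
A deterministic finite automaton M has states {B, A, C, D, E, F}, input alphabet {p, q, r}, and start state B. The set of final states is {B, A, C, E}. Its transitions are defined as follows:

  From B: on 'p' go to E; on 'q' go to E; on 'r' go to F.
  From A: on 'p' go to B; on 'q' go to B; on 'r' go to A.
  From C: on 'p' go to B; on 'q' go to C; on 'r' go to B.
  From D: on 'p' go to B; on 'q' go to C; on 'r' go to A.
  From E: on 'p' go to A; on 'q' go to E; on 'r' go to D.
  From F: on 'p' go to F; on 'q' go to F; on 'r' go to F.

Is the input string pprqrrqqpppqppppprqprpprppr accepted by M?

start at B
read 'p': B → E
read 'p': E → A
read 'r': A → A
read 'q': A → B
read 'r': B → F
read 'r': F → F
read 'q': F → F
read 'q': F → F
read 'p': F → F
read 'p': F → F
read 'p': F → F
read 'q': F → F
read 'p': F → F
read 'p': F → F
read 'p': F → F
read 'p': F → F
read 'p': F → F
read 'r': F → F
read 'q': F → F
read 'p': F → F
read 'r': F → F
read 'p': F → F
read 'p': F → F
read 'r': F → F
read 'p': F → F
read 'p': F → F
read 'r': F → F
End state F is not accepting.

No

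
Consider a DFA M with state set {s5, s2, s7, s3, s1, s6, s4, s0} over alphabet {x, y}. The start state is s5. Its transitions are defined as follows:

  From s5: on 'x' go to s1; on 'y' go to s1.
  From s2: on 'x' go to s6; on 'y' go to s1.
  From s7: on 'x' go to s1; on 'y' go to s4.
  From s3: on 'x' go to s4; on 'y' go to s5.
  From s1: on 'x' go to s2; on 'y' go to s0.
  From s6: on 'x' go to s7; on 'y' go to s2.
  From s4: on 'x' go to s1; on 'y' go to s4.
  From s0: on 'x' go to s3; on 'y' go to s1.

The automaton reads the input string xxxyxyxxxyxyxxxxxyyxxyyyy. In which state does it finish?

start at s5
read 'x': s5 → s1
read 'x': s1 → s2
read 'x': s2 → s6
read 'y': s6 → s2
read 'x': s2 → s6
read 'y': s6 → s2
read 'x': s2 → s6
read 'x': s6 → s7
read 'x': s7 → s1
read 'y': s1 → s0
read 'x': s0 → s3
read 'y': s3 → s5
read 'x': s5 → s1
read 'x': s1 → s2
read 'x': s2 → s6
read 'x': s6 → s7
read 'x': s7 → s1
read 'y': s1 → s0
read 'y': s0 → s1
read 'x': s1 → s2
read 'x': s2 → s6
read 'y': s6 → s2
read 'y': s2 → s1
read 'y': s1 → s0
read 'y': s0 → s1

s1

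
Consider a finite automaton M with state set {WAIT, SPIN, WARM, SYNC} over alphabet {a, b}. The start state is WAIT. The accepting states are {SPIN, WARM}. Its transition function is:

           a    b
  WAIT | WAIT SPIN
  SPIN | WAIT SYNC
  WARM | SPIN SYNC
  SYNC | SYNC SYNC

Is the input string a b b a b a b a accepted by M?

No

start at WAIT
read 'a': WAIT → WAIT
read 'b': WAIT → SPIN
read 'b': SPIN → SYNC
read 'a': SYNC → SYNC
read 'b': SYNC → SYNC
read 'a': SYNC → SYNC
read 'b': SYNC → SYNC
read 'a': SYNC → SYNC
End state SYNC is not accepting.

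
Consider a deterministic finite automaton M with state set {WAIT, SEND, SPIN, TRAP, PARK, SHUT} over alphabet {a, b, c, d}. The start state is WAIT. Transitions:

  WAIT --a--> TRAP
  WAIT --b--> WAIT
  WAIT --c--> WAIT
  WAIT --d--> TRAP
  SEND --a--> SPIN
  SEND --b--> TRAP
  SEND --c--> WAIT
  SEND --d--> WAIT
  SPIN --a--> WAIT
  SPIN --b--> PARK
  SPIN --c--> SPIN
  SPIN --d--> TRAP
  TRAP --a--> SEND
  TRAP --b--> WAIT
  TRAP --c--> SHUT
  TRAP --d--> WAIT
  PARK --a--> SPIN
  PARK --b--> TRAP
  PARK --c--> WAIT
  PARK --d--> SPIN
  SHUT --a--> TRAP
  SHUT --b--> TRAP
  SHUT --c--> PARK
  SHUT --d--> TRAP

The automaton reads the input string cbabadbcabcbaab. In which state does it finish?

TRAP

start at WAIT
read 'c': WAIT → WAIT
read 'b': WAIT → WAIT
read 'a': WAIT → TRAP
read 'b': TRAP → WAIT
read 'a': WAIT → TRAP
read 'd': TRAP → WAIT
read 'b': WAIT → WAIT
read 'c': WAIT → WAIT
read 'a': WAIT → TRAP
read 'b': TRAP → WAIT
read 'c': WAIT → WAIT
read 'b': WAIT → WAIT
read 'a': WAIT → TRAP
read 'a': TRAP → SEND
read 'b': SEND → TRAP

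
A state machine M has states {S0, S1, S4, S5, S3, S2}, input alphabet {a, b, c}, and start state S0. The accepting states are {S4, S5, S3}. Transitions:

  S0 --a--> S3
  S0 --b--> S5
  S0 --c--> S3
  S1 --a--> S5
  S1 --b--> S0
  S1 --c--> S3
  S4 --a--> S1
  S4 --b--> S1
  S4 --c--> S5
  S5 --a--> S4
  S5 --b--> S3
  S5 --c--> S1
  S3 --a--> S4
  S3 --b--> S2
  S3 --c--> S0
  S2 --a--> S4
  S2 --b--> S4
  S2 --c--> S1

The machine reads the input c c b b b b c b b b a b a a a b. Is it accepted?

start at S0
read 'c': S0 → S3
read 'c': S3 → S0
read 'b': S0 → S5
read 'b': S5 → S3
read 'b': S3 → S2
read 'b': S2 → S4
read 'c': S4 → S5
read 'b': S5 → S3
read 'b': S3 → S2
read 'b': S2 → S4
read 'a': S4 → S1
read 'b': S1 → S0
read 'a': S0 → S3
read 'a': S3 → S4
read 'a': S4 → S1
read 'b': S1 → S0
End state S0 is not accepting.

No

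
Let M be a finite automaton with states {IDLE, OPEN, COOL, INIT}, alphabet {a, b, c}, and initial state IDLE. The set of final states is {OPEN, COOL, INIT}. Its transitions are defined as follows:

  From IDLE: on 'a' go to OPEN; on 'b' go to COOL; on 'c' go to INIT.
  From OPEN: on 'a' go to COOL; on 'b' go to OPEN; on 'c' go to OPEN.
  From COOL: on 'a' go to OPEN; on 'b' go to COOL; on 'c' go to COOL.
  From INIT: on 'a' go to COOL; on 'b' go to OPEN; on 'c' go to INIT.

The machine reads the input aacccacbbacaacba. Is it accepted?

Yes

Trace: IDLE -a-> OPEN -a-> COOL -c-> COOL -c-> COOL -c-> COOL -a-> OPEN -c-> OPEN -b-> OPEN -b-> OPEN -a-> COOL -c-> COOL -a-> OPEN -a-> COOL -c-> COOL -b-> COOL -a-> OPEN
End state OPEN is accepting.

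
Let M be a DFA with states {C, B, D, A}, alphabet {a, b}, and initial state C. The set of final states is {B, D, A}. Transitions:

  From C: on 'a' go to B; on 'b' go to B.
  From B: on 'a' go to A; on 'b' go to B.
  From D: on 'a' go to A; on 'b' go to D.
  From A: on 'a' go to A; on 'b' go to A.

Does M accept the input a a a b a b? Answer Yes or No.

start at C
read 'a': C → B
read 'a': B → A
read 'a': A → A
read 'b': A → A
read 'a': A → A
read 'b': A → A
End state A is accepting.

Yes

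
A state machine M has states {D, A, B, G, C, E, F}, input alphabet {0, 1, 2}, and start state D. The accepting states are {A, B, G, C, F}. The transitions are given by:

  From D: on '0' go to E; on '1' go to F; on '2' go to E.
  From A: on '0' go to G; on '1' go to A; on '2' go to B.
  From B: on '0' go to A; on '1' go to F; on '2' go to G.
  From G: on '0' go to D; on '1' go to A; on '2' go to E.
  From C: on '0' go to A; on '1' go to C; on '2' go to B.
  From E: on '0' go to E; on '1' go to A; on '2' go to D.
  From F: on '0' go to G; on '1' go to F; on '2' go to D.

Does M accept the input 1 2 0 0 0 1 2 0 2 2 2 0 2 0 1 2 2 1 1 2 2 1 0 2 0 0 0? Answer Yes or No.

No

Trace: D -1-> F -2-> D -0-> E -0-> E -0-> E -1-> A -2-> B -0-> A -2-> B -2-> G -2-> E -0-> E -2-> D -0-> E -1-> A -2-> B -2-> G -1-> A -1-> A -2-> B -2-> G -1-> A -0-> G -2-> E -0-> E -0-> E -0-> E
End state E is not accepting.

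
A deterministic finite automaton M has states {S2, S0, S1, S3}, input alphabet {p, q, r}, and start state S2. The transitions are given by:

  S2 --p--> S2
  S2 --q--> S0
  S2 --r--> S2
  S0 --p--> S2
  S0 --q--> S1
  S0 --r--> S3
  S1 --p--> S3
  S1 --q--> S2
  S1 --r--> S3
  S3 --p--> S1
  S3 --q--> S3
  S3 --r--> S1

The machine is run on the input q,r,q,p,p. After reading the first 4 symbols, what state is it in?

Trace: S2 -q-> S0 -r-> S3 -q-> S3 -p-> S1
After 4 symbols: S1.

S1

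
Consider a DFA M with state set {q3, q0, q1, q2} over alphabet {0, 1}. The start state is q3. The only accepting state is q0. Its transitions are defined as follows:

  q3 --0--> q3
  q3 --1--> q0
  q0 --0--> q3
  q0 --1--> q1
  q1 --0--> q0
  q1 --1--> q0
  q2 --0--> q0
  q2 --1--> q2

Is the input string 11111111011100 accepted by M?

Trace: q3 -1-> q0 -1-> q1 -1-> q0 -1-> q1 -1-> q0 -1-> q1 -1-> q0 -1-> q1 -0-> q0 -1-> q1 -1-> q0 -1-> q1 -0-> q0 -0-> q3
End state q3 is not accepting.

No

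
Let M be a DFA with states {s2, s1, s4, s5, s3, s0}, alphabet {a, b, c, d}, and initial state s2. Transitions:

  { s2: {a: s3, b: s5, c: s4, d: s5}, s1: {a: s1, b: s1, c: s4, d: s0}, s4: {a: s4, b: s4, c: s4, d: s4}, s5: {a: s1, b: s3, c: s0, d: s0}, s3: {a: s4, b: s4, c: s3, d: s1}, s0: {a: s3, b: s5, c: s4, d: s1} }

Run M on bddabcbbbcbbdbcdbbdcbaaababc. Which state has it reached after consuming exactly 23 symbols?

s2 → s5 → s0 → s1 → s1 → s1 → s4 → s4 → s4 → s4 → s4 → s4 → s4 → s4 → s4 → s4 → s4 → s4 → s4 → s4 → s4 → s4 → s4 → s4
After 23 symbols: s4.

s4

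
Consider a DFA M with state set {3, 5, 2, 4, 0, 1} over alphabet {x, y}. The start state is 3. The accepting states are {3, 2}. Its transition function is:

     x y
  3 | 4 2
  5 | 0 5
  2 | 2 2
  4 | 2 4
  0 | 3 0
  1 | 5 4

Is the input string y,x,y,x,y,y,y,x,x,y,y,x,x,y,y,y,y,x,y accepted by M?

Yes

Trace: 3 -y-> 2 -x-> 2 -y-> 2 -x-> 2 -y-> 2 -y-> 2 -y-> 2 -x-> 2 -x-> 2 -y-> 2 -y-> 2 -x-> 2 -x-> 2 -y-> 2 -y-> 2 -y-> 2 -y-> 2 -x-> 2 -y-> 2
End state 2 is accepting.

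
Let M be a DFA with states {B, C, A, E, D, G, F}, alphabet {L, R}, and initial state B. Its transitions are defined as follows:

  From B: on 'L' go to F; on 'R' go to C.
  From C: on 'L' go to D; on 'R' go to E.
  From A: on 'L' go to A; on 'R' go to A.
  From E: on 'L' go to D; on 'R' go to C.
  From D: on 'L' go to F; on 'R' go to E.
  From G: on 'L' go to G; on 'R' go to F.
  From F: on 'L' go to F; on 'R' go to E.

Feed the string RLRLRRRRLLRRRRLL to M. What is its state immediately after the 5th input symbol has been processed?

B → C → D → E → D → E
After 5 symbols: E.

E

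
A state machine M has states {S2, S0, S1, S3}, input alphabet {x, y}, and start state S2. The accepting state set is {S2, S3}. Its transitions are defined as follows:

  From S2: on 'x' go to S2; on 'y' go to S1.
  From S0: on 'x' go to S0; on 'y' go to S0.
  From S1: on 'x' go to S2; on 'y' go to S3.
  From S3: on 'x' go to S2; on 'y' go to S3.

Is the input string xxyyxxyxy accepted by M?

start at S2
read 'x': S2 → S2
read 'x': S2 → S2
read 'y': S2 → S1
read 'y': S1 → S3
read 'x': S3 → S2
read 'x': S2 → S2
read 'y': S2 → S1
read 'x': S1 → S2
read 'y': S2 → S1
End state S1 is not accepting.

No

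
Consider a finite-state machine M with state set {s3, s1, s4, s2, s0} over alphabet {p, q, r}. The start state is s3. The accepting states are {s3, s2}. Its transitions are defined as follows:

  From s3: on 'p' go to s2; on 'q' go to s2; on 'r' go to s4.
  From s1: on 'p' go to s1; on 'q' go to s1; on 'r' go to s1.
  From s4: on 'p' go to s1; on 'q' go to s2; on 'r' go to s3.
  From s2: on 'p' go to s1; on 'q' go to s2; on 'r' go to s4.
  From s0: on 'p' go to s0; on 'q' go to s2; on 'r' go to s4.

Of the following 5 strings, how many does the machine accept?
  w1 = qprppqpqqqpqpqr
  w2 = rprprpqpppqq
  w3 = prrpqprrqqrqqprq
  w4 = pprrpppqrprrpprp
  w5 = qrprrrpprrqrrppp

w1:
  start at s3
  read 'q': s3 → s2
  read 'p': s2 → s1
  read 'r': s1 → s1
  read 'p': s1 → s1
  read 'p': s1 → s1
  read 'q': s1 → s1
  read 'p': s1 → s1
  read 'q': s1 → s1
  read 'q': s1 → s1
  read 'q': s1 → s1
  read 'p': s1 → s1
  read 'q': s1 → s1
  read 'p': s1 → s1
  read 'q': s1 → s1
  read 'r': s1 → s1
  end s1, rejected
w2:
  start at s3
  read 'r': s3 → s4
  read 'p': s4 → s1
  read 'r': s1 → s1
  read 'p': s1 → s1
  read 'r': s1 → s1
  read 'p': s1 → s1
  read 'q': s1 → s1
  read 'p': s1 → s1
  read 'p': s1 → s1
  read 'p': s1 → s1
  read 'q': s1 → s1
  read 'q': s1 → s1
  end s1, rejected
w3:
  start at s3
  read 'p': s3 → s2
  read 'r': s2 → s4
  read 'r': s4 → s3
  read 'p': s3 → s2
  read 'q': s2 → s2
  read 'p': s2 → s1
  read 'r': s1 → s1
  read 'r': s1 → s1
  read 'q': s1 → s1
  read 'q': s1 → s1
  read 'r': s1 → s1
  read 'q': s1 → s1
  read 'q': s1 → s1
  read 'p': s1 → s1
  read 'r': s1 → s1
  read 'q': s1 → s1
  end s1, rejected
w4:
  start at s3
  read 'p': s3 → s2
  read 'p': s2 → s1
  read 'r': s1 → s1
  read 'r': s1 → s1
  read 'p': s1 → s1
  read 'p': s1 → s1
  read 'p': s1 → s1
  read 'q': s1 → s1
  read 'r': s1 → s1
  read 'p': s1 → s1
  read 'r': s1 → s1
  read 'r': s1 → s1
  read 'p': s1 → s1
  read 'p': s1 → s1
  read 'r': s1 → s1
  read 'p': s1 → s1
  end s1, rejected
w5:
  start at s3
  read 'q': s3 → s2
  read 'r': s2 → s4
  read 'p': s4 → s1
  read 'r': s1 → s1
  read 'r': s1 → s1
  read 'r': s1 → s1
  read 'p': s1 → s1
  read 'p': s1 → s1
  read 'r': s1 → s1
  read 'r': s1 → s1
  read 'q': s1 → s1
  read 'r': s1 → s1
  read 'r': s1 → s1
  read 'p': s1 → s1
  read 'p': s1 → s1
  read 'p': s1 → s1
  end s1, rejected

0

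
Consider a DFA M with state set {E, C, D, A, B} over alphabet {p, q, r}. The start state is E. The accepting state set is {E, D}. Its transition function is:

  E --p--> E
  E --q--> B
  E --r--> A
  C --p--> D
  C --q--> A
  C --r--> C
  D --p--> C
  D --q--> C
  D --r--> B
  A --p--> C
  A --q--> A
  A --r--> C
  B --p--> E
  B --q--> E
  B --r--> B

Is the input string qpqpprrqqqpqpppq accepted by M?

Trace: E -q-> B -p-> E -q-> B -p-> E -p-> E -r-> A -r-> C -q-> A -q-> A -q-> A -p-> C -q-> A -p-> C -p-> D -p-> C -q-> A
End state A is not accepting.

No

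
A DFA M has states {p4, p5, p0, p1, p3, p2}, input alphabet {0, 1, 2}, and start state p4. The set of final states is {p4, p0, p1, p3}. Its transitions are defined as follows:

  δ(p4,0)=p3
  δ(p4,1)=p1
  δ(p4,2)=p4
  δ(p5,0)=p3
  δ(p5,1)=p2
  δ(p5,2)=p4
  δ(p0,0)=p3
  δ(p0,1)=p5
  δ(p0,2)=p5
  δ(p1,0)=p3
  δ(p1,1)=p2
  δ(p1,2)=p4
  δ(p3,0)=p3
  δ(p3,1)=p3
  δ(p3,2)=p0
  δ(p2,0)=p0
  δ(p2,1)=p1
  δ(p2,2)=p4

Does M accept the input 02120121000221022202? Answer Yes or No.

Yes

p4 → p3 → p0 → p5 → p4 → p3 → p3 → p0 → p5 → p3 → p3 → p3 → p0 → p5 → p2 → p0 → p5 → p4 → p4 → p3 → p0
End state p0 is accepting.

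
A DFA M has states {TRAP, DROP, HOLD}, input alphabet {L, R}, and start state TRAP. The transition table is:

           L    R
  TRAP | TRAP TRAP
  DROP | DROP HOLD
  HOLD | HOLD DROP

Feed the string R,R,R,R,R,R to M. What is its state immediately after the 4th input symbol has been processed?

TRAP

start at TRAP
read 'R': TRAP → TRAP
read 'R': TRAP → TRAP
read 'R': TRAP → TRAP
read 'R': TRAP → TRAP
After 4 symbols: TRAP.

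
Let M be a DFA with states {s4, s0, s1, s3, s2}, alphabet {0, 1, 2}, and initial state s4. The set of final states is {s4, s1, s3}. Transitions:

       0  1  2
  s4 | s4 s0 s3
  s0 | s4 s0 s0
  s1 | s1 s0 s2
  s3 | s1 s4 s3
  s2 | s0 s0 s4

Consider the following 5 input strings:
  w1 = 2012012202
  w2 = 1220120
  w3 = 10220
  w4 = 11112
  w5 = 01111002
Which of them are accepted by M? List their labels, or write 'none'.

w1: Trace: s4 -2-> s3 -0-> s1 -1-> s0 -2-> s0 -0-> s4 -1-> s0 -2-> s0 -2-> s0 -0-> s4 -2-> s3  → end s3, accepted
w2: Trace: s4 -1-> s0 -2-> s0 -2-> s0 -0-> s4 -1-> s0 -2-> s0 -0-> s4  → end s4, accepted
w3: Trace: s4 -1-> s0 -0-> s4 -2-> s3 -2-> s3 -0-> s1  → end s1, accepted
w4: Trace: s4 -1-> s0 -1-> s0 -1-> s0 -1-> s0 -2-> s0  → end s0, rejected
w5: Trace: s4 -0-> s4 -1-> s0 -1-> s0 -1-> s0 -1-> s0 -0-> s4 -0-> s4 -2-> s3  → end s3, accepted

w1, w2, w3, w5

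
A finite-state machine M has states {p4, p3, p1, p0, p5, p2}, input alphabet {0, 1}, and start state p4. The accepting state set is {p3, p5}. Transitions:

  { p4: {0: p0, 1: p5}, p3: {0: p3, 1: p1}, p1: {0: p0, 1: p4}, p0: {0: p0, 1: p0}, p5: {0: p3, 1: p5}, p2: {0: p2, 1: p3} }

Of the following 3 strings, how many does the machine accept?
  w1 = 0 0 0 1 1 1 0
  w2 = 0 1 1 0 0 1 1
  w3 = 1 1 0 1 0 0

0

w1: Trace: p4 -0-> p0 -0-> p0 -0-> p0 -1-> p0 -1-> p0 -1-> p0 -0-> p0  → end p0, rejected
w2: Trace: p4 -0-> p0 -1-> p0 -1-> p0 -0-> p0 -0-> p0 -1-> p0 -1-> p0  → end p0, rejected
w3: Trace: p4 -1-> p5 -1-> p5 -0-> p3 -1-> p1 -0-> p0 -0-> p0  → end p0, rejected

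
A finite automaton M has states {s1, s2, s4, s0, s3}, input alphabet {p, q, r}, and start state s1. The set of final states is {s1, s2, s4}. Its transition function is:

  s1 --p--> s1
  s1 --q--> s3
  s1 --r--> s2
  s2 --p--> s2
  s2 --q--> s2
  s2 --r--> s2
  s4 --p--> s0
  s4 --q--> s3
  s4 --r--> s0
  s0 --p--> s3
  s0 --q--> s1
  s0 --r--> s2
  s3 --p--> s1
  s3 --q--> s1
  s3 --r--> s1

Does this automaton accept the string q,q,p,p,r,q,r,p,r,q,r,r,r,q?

s1 → s3 → s1 → s1 → s1 → s2 → s2 → s2 → s2 → s2 → s2 → s2 → s2 → s2 → s2
End state s2 is accepting.

Yes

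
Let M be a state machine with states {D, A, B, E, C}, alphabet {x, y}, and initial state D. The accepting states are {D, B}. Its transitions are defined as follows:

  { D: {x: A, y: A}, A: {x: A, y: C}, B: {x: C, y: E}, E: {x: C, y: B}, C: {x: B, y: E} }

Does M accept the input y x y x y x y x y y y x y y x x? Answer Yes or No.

Yes

Trace: D -y-> A -x-> A -y-> C -x-> B -y-> E -x-> C -y-> E -x-> C -y-> E -y-> B -y-> E -x-> C -y-> E -y-> B -x-> C -x-> B
End state B is accepting.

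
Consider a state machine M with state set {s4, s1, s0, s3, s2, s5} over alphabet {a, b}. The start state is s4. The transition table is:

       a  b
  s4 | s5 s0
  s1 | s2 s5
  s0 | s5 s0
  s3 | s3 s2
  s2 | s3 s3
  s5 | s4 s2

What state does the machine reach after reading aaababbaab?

s2

s4 → s5 → s4 → s5 → s2 → s3 → s2 → s3 → s3 → s3 → s2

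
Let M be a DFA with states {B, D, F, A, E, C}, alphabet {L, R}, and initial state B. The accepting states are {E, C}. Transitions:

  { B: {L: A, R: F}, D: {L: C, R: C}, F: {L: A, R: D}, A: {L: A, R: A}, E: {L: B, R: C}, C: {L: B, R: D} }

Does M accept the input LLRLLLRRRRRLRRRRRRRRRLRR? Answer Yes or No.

No

Trace: B -L-> A -L-> A -R-> A -L-> A -L-> A -L-> A -R-> A -R-> A -R-> A -R-> A -R-> A -L-> A -R-> A -R-> A -R-> A -R-> A -R-> A -R-> A -R-> A -R-> A -R-> A -L-> A -R-> A -R-> A
End state A is not accepting.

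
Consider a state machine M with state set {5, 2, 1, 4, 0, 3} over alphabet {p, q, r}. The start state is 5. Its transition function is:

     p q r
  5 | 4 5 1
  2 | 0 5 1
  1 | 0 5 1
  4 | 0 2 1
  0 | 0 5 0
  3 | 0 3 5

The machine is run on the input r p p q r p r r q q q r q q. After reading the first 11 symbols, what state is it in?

5

5 → 1 → 0 → 0 → 5 → 1 → 0 → 0 → 0 → 5 → 5 → 5
After 11 symbols: 5.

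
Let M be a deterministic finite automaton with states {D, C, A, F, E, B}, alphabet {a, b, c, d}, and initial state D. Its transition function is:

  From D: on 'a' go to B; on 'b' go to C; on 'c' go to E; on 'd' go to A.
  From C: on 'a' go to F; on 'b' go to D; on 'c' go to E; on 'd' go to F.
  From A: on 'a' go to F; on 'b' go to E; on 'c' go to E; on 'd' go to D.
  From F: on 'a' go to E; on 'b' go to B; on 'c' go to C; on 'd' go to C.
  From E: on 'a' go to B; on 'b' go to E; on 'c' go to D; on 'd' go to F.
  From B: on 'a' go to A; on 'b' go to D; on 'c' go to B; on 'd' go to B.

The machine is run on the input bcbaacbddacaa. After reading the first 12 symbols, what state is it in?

D → C → E → E → B → A → E → E → F → C → F → C → F
After 12 symbols: F.

F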